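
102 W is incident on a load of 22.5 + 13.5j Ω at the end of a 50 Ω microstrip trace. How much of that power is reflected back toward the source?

P_reflected ≈ 17.6 W

|Γ| = |(-27.5 + j13.5)/(72.5 + j13.5)| = 0.415
|Γ|² = 0.173
P_refl = |Γ|²·P_inc = 17.6 W, P_del = (1 − |Γ|²)·P_inc = 84.4 W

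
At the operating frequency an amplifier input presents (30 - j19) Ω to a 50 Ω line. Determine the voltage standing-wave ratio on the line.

VSWR ≈ 2.01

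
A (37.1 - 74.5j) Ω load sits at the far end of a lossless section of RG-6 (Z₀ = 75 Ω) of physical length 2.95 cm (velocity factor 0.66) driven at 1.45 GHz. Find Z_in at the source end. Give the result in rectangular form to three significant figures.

λ = v/f = 0.66·c / 1.45 GHz = 0.137 m
βl = 2π·l/λ = 2π × 0.216 = 77.8°
tan(βl) = tan(77.8°) = 4.61
Z_in = Z_0·(Z_L + jZ_0·tanβl)/(Z_0 + jZ_L·tanβl)
     = 75·(37.1 + j272)/(419 + j171)

Z_in ≈ 22.7 + j39.3 Ω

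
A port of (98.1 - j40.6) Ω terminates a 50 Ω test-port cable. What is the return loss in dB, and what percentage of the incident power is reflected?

RL ≈ 7.75 dB; 16.8% of incident power reflected

Γ = (48.1 − j40.6)/(148.1 − j40.6), |Γ| = 0.41
RL = −20·log₁₀(0.41) = 7.75 dB
P_refl/P_inc = |Γ|² = 0.168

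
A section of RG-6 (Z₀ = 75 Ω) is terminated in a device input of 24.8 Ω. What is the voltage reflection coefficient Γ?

Γ = (Z_L − Z_0)/(Z_L + Z_0) = (24.8 − 75)/(24.8 + 75) = -50.2/99.8

Γ = -0.503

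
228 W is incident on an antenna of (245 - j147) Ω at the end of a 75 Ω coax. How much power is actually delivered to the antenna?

P_delivered ≈ 135 W

|Γ| = |(170 − j147)/(320 − j147)| = 0.638
|Γ|² = 0.407
P_refl = |Γ|²·P_inc = 92.9 W, P_del = (1 − |Γ|²)·P_inc = 135 W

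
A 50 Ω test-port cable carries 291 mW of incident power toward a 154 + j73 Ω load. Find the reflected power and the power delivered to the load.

|Γ| = |(104 + j73)/(204 + j73)| = 0.586
|Γ|² = 0.344
P_refl = |Γ|²·P_inc = 100 mW, P_del = (1 − |Γ|²)·P_inc = 191 mW

P_reflected ≈ 100 mW; P_delivered ≈ 191 mW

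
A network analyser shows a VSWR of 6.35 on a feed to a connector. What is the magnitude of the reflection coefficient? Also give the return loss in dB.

|Γ| ≈ 0.728; return loss ≈ 2.76 dB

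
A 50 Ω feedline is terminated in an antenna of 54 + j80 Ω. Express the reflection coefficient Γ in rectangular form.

Γ = (Z_L − Z_0)/(Z_L + Z_0) = (4 + j80)/(104 + j80)

Γ ≈ 0.396 + j0.465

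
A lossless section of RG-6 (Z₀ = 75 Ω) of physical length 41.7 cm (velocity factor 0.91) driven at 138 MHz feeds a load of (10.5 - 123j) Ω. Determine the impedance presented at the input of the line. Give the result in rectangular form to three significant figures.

λ = v/f = 0.91·c / 138 MHz = 1.98 m
βl = 2π·l/λ = 2π × 0.211 = 75.9°
tan(βl) = tan(75.9°) = 3.98
Z_in = Z_0·(Z_L + jZ_0·tanβl)/(Z_0 + jZ_L·tanβl)
     = 75·(10.5 + j175)/(564 + j41.8)

Z_in ≈ 3.1 + j23.1 Ω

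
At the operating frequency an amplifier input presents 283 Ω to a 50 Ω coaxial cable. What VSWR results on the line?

VSWR ≈ 5.66

Γ = (283 − 50)/(283 + 50) = 0.7
VSWR = (1 + 0.7)/(1 − 0.7)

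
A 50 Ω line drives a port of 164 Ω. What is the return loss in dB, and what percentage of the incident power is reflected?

Γ = (164 − 50)/(164 + 50) = 0.533
RL = −20·log₁₀(0.533) = 5.47 dB
P_refl/P_inc = |Γ|² = 0.284

RL ≈ 5.47 dB; 28.4% of incident power reflected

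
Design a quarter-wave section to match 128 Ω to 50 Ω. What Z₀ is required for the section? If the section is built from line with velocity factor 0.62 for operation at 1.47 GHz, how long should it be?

Z_qwt = √(Z_0·R_L) = √(50 × 128) = √6400
λ = 0.62·c/f = 0.127 m, so l = λ/4 = 0.0316 m

Z_qwt ≈ 80 Ω; length ≈ 3.16 cm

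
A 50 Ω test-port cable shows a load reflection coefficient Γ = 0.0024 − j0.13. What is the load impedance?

Z_L ≈ 48.6 − j12.8 Ω

Z_L = Z_0·(1 + Γ)/(1 − Γ) = 50·(1 − j0.13)/(0.998 + j0.13)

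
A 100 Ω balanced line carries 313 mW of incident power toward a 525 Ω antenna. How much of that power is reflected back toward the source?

P_reflected ≈ 145 mW

Γ = (525 − 100)/(525 + 100) = 0.68
|Γ|² = 0.462
P_refl = |Γ|²·P_inc = 145 mW, P_del = (1 − |Γ|²)·P_inc = 168 mW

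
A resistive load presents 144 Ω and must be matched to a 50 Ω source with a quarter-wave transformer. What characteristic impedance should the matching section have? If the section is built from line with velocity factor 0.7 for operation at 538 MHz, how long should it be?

Z_qwt ≈ 84.9 Ω; length ≈ 9.76 cm

Z_qwt = √(Z_0·R_L) = √(50 × 144) = √7200
λ = 0.7·c/f = 0.39 m, so l = λ/4 = 0.0976 m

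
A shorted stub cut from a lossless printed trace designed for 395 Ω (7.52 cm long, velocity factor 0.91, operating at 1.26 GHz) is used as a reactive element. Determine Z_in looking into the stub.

Z_in ≈ −j565 Ω

λ = v/f = 0.91·c / 1.26 GHz = 0.217 m
βl = 2π·l/λ = 2π × 0.347 = 125°
tan(βl) = -1.43
For a shorted stub, Z_in = jZ_0·tan(βl)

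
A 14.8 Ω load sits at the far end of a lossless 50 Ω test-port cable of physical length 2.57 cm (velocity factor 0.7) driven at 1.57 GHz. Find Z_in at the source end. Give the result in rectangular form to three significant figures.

Z_in ≈ 72.9 + j74.7 Ω

λ = v/f = 0.7·c / 1.57 GHz = 0.134 m
βl = 2π·l/λ = 2π × 0.192 = 69.2°
tan(βl) = tan(69.2°) = 2.63
Z_in = Z_0·(Z_L + jZ_0·tanβl)/(Z_0 + jZ_L·tanβl)
     = 50·(14.8 + j131)/(50 + j38.9)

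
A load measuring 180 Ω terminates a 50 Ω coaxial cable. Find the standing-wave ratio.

VSWR ≈ 3.6

Γ = (180 − 50)/(180 + 50) = 0.565
VSWR = (1 + 0.565)/(1 − 0.565)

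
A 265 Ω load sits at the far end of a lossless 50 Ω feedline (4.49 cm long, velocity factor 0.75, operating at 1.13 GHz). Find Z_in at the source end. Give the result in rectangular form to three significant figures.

λ = v/f = 0.75·c / 1.13 GHz = 0.199 m
βl = 2π·l/λ = 2π × 0.225 = 81.2°
tan(βl) = tan(81.2°) = 6.44
Z_in = Z_0·(Z_L + jZ_0·tanβl)/(Z_0 + jZ_L·tanβl)
     = 50·(265 + j322)/(50 + j1710)

Z_in ≈ 9.65 − j7.48 Ω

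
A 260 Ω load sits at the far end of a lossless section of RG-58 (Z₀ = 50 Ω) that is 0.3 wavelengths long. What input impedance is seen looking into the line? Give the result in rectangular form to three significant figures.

βl = 2π × 0.3 = 108°
tan(βl) = tan(108°) = -3.08
Z_in = Z_0·(Z_L + jZ_0·tanβl)/(Z_0 + jZ_L·tanβl)
     = 50·(260 − j154)/(50 − j800)

Z_in ≈ 10.6 + j15.6 Ω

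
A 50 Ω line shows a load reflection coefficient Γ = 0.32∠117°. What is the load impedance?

Z_L = Z_0·(1 + Γ)/(1 − Γ) = 50·(0.855 + j0.285)/(1.15 − j0.285)

Z_L ≈ 32.2 + j20.5 Ω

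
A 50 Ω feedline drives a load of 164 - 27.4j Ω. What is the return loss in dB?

RL ≈ 5.3 dB

Γ = (114 − j27.4)/(214 − j27.4), |Γ| = 0.543
RL = −20·log₁₀|Γ| = −20·log₁₀(0.543)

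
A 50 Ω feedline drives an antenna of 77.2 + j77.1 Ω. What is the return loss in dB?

RL ≈ 5.2 dB

Γ = (27.2 + j77.1)/(127.2 + j77.1), |Γ| = 0.55
RL = −20·log₁₀|Γ| = −20·log₁₀(0.55)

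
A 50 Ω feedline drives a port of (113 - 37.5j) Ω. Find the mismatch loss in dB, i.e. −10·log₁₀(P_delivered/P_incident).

Γ = (63 − j37.5)/(163 − j37.5), |Γ| = 0.438
|Γ|² = 0.192, so P_del/P_inc = 1 − |Γ|² = 0.808
ML = −10·log₁₀(1 − |Γ|²)

mismatch loss ≈ 0.927 dB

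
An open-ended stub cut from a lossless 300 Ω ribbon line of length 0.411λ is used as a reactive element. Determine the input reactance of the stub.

βl = 2π × 0.411 = 148°
tan(βl) = -0.626
For an open-ended stub, Z_in = −jZ_0·cot(βl) = −jZ_0/tan(βl)

X_in ≈ 479 Ω (inductive)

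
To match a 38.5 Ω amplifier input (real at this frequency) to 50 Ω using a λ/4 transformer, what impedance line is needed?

Z_qwt ≈ 43.9 Ω

Z_qwt = √(Z_0·R_L) = √(50 × 38.5) = √1925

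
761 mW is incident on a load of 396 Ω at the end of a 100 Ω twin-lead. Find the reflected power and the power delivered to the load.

Γ = (396 − 100)/(396 + 100) = 0.597
|Γ|² = 0.356
P_refl = |Γ|²·P_inc = 271 mW, P_del = (1 − |Γ|²)·P_inc = 490 mW

P_reflected ≈ 271 mW; P_delivered ≈ 490 mW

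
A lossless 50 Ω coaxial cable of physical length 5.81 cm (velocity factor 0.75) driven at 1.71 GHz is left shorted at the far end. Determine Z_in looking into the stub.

Z_in ≈ −j19.2 Ω

λ = v/f = 0.75·c / 1.71 GHz = 0.132 m
βl = 2π·l/λ = 2π × 0.442 = 159°
tan(βl) = -0.385
For a shorted stub, Z_in = jZ_0·tan(βl)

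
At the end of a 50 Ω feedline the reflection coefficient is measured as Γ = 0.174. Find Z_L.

Z_L ≈ 71.1 Ω

Z_L = Z_0·(1 + Γ)/(1 − Γ) = 50·(1.17)/(0.826)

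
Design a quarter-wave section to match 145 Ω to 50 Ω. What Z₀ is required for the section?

Z_qwt ≈ 85.1 Ω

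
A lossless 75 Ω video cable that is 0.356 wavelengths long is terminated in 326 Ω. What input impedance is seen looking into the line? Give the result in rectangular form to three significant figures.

Z_in ≈ 27 + j54 Ω

βl = 2π × 0.356 = 128°
tan(βl) = tan(128°) = -1.27
Z_in = Z_0·(Z_L + jZ_0·tanβl)/(Z_0 + jZ_L·tanβl)
     = 75·(326 − j95.4)/(75 − j415)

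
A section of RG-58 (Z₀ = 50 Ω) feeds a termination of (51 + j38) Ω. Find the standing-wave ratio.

VSWR ≈ 2.09

Γ = (Z_L − Z_0)/(Z_L + Z_0) = (1 + j38)/(101 + j38)
|Γ| = 38/108 = 0.352
VSWR = (1 + |Γ|)/(1 − |Γ|) = 1.35/0.648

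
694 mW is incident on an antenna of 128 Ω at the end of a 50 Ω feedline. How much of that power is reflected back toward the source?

Γ = (128 − 50)/(128 + 50) = 0.438
|Γ|² = 0.192
P_refl = |Γ|²·P_inc = 133 mW, P_del = (1 − |Γ|²)·P_inc = 561 mW

P_reflected ≈ 133 mW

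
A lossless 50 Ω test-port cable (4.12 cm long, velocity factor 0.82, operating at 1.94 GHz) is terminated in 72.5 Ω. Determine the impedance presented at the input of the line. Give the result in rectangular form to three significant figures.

λ = v/f = 0.82·c / 1.94 GHz = 0.127 m
βl = 2π·l/λ = 2π × 0.325 = 117°
tan(βl) = tan(117°) = -1.97
Z_in = Z_0·(Z_L + jZ_0·tanβl)/(Z_0 + jZ_L·tanβl)
     = 50·(72.5 − j98.3)/(50 − j142)

Z_in ≈ 38.7 + j11.9 Ω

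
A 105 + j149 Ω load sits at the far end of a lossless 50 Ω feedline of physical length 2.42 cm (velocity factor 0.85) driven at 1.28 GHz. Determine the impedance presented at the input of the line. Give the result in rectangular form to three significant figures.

λ = v/f = 0.85·c / 1.28 GHz = 0.199 m
βl = 2π·l/λ = 2π × 0.121 = 43.7°
tan(βl) = tan(43.7°) = 0.957
Z_in = Z_0·(Z_L + jZ_0·tanβl)/(Z_0 + jZ_L·tanβl)
     = 50·(105 + j197)/(-92.5 + j100)

Z_in ≈ 27 − j77.1 Ω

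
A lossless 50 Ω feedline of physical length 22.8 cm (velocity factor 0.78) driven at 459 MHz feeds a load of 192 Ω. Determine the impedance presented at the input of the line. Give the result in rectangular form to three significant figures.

Z_in ≈ 78.2 + j86.1 Ω

λ = v/f = 0.78·c / 459 MHz = 0.51 m
βl = 2π·l/λ = 2π × 0.447 = 161°
tan(βl) = tan(161°) = -0.344
Z_in = Z_0·(Z_L + jZ_0·tanβl)/(Z_0 + jZ_L·tanβl)
     = 50·(192 − j17.2)/(50 − j66.1)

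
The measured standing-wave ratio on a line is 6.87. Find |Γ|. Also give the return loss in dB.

|Γ| ≈ 0.746; return loss ≈ 2.55 dB

|Γ| = (S − 1)/(S + 1) = (6.87 − 1)/(6.87 + 1) = 5.87/7.87
RL = −20·log₁₀|Γ| = −20·log₁₀(0.746)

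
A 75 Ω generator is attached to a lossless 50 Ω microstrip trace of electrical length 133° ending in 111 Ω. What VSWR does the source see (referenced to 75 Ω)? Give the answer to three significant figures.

tan(βl) = -1.07
Z_in = Z_0·(Z_L + jZ_0·tanβl)/(Z_0 + jZ_L·tanβl) = 35.8 + j31.6 Ω
Γ_s = (Z_in − Z_s)/(Z_in + Z_s) = (-39.2 + j31.6)/(111 + j31.6), |Γ_s| = 0.437
VSWR = (1 + |Γ_s|)/(1 − |Γ_s|)

VSWR ≈ 2.55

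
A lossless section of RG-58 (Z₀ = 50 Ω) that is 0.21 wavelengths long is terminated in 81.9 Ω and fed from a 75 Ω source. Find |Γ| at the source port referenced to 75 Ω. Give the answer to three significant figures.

βl = 2π × 0.21 = 75.6°
tan(βl) = 3.89
Z_in = Z_0·(Z_L + jZ_0·tanβl)/(Z_0 + jZ_L·tanβl) = 31.8 − j7.86 Ω
Γ_s = (Z_in − Z_s)/(Z_in + Z_s) = (-43.2 − j7.86)/(107 − j7.86), |Γ_s| = 0.411

|Γ| ≈ 0.411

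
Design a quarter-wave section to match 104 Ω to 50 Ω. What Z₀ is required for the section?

Z_qwt = √(Z_0·R_L) = √(50 × 104) = √5200

Z_qwt ≈ 72.1 Ω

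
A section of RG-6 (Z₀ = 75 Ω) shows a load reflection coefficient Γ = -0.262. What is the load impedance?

Z_L = Z_0·(1 + Γ)/(1 − Γ) = 75·(0.738)/(1.26)

Z_L ≈ 43.9 Ω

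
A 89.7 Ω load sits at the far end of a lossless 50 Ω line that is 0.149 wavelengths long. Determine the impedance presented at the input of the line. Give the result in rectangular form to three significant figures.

βl = 2π × 0.149 = 53.6°
tan(βl) = tan(53.6°) = 1.36
Z_in = Z_0·(Z_L + jZ_0·tanβl)/(Z_0 + jZ_L·tanβl)
     = 50·(89.7 + j67.9)/(50 + j122)

Z_in ≈ 36.8 − j21.7 Ω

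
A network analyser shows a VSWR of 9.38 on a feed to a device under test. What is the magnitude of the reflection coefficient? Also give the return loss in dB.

|Γ| = (S − 1)/(S + 1) = (9.38 − 1)/(9.38 + 1) = 8.38/10.4
RL = −20·log₁₀|Γ| = −20·log₁₀(0.807)

|Γ| ≈ 0.807; return loss ≈ 1.86 dB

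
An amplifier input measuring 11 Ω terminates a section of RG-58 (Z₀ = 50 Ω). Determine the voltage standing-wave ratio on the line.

Γ = (11 − 50)/(11 + 50) = -0.639
VSWR = (1 + 0.639)/(1 − 0.639)

VSWR ≈ 4.55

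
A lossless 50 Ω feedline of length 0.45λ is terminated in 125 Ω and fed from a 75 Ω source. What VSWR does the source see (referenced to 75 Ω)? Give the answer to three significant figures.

βl = 2π × 0.45 = 162°
tan(βl) = -0.325
Z_in = Z_0·(Z_L + jZ_0·tanβl)/(Z_0 + jZ_L·tanβl) = 83.3 + j51.4 Ω
Γ_s = (Z_in − Z_s)/(Z_in + Z_s) = (8.26 + j51.4)/(158 + j51.4), |Γ_s| = 0.313
VSWR = (1 + |Γ_s|)/(1 − |Γ_s|)

VSWR ≈ 1.91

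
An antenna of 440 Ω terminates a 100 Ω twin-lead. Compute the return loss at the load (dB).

RL ≈ 4.02 dB

Γ = (440 − 100)/(440 + 100) = 0.63
RL = −20·log₁₀|Γ| = −20·log₁₀(0.63)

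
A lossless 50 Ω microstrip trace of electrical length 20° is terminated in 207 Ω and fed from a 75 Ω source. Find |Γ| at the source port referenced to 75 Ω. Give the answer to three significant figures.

|Γ| ≈ 0.523

tan(βl) = 0.364
Z_in = Z_0·(Z_L + jZ_0·tanβl)/(Z_0 + jZ_L·tanβl) = 71.7 − j89.8 Ω
Γ_s = (Z_in − Z_s)/(Z_in + Z_s) = (-3.32 − j89.8)/(147 − j89.8), |Γ_s| = 0.523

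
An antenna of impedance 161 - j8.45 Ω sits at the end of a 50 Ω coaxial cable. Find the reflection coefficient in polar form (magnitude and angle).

Γ ≈ 0.527 ∠ -2.06°

Γ = (Z_L − Z_0)/(Z_L + Z_0) = (111 − j8.45)/(211 − j8.45)
|Γ| = 111/211 = 0.527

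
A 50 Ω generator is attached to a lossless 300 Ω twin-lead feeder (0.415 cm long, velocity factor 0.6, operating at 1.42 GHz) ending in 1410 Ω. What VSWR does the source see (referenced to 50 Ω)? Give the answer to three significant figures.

VSWR ≈ 27.1

λ = v/f = 0.6·c / 1.42 GHz = 0.127 m
βl = 2π·l/λ = 2π × 0.0327 = 11.8°
tan(βl) = 0.209
Z_in = Z_0·(Z_L + jZ_0·tanβl)/(Z_0 + jZ_L·tanβl) = 750 − j673 Ω
Γ_s = (Z_in − Z_s)/(Z_in + Z_s) = (700 − j673)/(800 − j673), |Γ_s| = 0.929
VSWR = (1 + |Γ_s|)/(1 − |Γ_s|)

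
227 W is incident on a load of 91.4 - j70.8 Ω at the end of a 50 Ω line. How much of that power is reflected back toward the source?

|Γ| = |(41.4 − j70.8)/(141.4 − j70.8)| = 0.519
|Γ|² = 0.269
P_refl = |Γ|²·P_inc = 61.1 W, P_del = (1 − |Γ|²)·P_inc = 166 W

P_reflected ≈ 61.1 W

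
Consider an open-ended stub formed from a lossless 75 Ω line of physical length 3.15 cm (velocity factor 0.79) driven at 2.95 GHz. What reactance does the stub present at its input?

X_in ≈ 93.1 Ω (inductive)

λ = v/f = 0.79·c / 2.95 GHz = 0.0803 m
βl = 2π·l/λ = 2π × 0.392 = 141°
tan(βl) = -0.805
For an open-ended stub, Z_in = −jZ_0·cot(βl) = −jZ_0/tan(βl)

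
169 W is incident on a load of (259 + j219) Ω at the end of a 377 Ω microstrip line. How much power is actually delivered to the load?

P_delivered ≈ 146 W

|Γ| = |(-118 + j219)/(636 + j219)| = 0.37
|Γ|² = 0.137
P_refl = |Γ|²·P_inc = 23.1 W, P_del = (1 − |Γ|²)·P_inc = 146 W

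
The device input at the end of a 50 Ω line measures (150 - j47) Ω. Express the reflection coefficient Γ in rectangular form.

Γ = (Z_L − Z_0)/(Z_L + Z_0) = (100 − j47)/(200 − j47)

Γ ≈ 0.526 − j0.111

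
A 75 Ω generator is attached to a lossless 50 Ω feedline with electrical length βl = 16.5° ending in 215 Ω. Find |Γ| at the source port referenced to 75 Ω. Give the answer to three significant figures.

|Γ| ≈ 0.521

tan(βl) = 0.296
Z_in = Z_0·(Z_L + jZ_0·tanβl)/(Z_0 + jZ_L·tanβl) = 89.2 − j98.8 Ω
Γ_s = (Z_in − Z_s)/(Z_in + Z_s) = (14.2 − j98.8)/(164 − j98.8), |Γ_s| = 0.521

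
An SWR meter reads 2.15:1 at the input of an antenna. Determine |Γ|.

|Γ| ≈ 0.365

|Γ| = (S − 1)/(S + 1) = (2.15 − 1)/(2.15 + 1) = 1.15/3.15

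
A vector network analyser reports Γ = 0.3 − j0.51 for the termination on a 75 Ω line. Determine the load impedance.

Z_L = Z_0·(1 + Γ)/(1 − Γ) = 75·(1.3 − j0.51)/(0.7 + j0.51)

Z_L ≈ 65 − j102 Ω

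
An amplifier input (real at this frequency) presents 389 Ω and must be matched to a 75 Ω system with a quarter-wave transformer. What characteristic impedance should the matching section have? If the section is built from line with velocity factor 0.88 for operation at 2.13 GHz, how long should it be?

Z_qwt = √(Z_0·R_L) = √(75 × 389) = √29180
λ = 0.88·c/f = 0.124 m, so l = λ/4 = 0.031 m

Z_qwt ≈ 171 Ω; length ≈ 3.1 cm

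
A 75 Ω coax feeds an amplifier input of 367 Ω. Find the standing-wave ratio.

VSWR ≈ 4.89

Γ = (367 − 75)/(367 + 75) = 0.661
VSWR = (1 + 0.661)/(1 − 0.661)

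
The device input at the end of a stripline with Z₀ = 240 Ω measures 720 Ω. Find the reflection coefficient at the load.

Γ = 0.5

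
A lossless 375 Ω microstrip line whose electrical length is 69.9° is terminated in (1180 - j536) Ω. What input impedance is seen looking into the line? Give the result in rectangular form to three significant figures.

Z_in ≈ 102 − j79.1 Ω

tan(βl) = tan(69.9°) = 2.73
Z_in = Z_0·(Z_L + jZ_0·tanβl)/(Z_0 + jZ_L·tanβl)
     = 375·(1180 + j489)/(1840 + j3220)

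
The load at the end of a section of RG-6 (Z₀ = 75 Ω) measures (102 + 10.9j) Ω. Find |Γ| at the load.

Γ = (Z_L − Z_0)/(Z_L + Z_0) = (27 + j10.9)/(177 + j10.9)
|Γ| = 29.1/177

|Γ| ≈ 0.164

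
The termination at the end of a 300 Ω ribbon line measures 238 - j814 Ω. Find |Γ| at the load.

|Γ| ≈ 0.837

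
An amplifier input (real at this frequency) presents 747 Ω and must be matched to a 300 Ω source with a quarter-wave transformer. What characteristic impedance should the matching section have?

Z_qwt ≈ 473 Ω

Z_qwt = √(Z_0·R_L) = √(300 × 747) = √224100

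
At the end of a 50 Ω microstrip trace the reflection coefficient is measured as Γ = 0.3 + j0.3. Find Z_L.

Z_L ≈ 70.7 + j51.7 Ω

Z_L = Z_0·(1 + Γ)/(1 − Γ) = 50·(1.3 + j0.3)/(0.7 − j0.3)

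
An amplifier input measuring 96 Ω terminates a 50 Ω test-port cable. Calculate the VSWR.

VSWR ≈ 1.92

Γ = (96 − 50)/(96 + 50) = 0.315
VSWR = (1 + 0.315)/(1 − 0.315)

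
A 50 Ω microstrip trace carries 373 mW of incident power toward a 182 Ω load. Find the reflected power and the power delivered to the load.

Γ = (182 − 50)/(182 + 50) = 0.569
|Γ|² = 0.324
P_refl = |Γ|²·P_inc = 121 mW, P_del = (1 − |Γ|²)·P_inc = 252 mW

P_reflected ≈ 121 mW; P_delivered ≈ 252 mW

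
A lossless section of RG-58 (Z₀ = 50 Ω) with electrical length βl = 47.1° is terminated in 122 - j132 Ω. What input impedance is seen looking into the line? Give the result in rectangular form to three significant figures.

tan(βl) = tan(47.1°) = 1.08
Z_in = Z_0·(Z_L + jZ_0·tanβl)/(Z_0 + jZ_L·tanβl)
     = 50·(122 − j78.2)/(192 + j131)

Z_in ≈ 12.2 − j28.7 Ω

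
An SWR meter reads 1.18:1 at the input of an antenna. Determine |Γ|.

|Γ| = (S − 1)/(S + 1) = (1.18 − 1)/(1.18 + 1) = 0.18/2.18

|Γ| ≈ 0.0826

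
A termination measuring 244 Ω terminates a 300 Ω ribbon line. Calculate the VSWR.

For a purely resistive load, VSWR = R_L/Z_0 or Z_0/R_L (whichever > 1) = 300/244

VSWR ≈ 1.23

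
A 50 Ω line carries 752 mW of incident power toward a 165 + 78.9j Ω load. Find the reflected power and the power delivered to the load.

P_reflected ≈ 279 mW; P_delivered ≈ 473 mW

|Γ| = |(115 + j78.9)/(215 + j78.9)| = 0.609
|Γ|² = 0.371
P_refl = |Γ|²·P_inc = 279 mW, P_del = (1 − |Γ|²)·P_inc = 473 mW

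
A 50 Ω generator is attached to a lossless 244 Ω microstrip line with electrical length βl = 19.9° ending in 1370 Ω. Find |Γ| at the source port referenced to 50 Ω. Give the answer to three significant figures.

|Γ| ≈ 0.921

tan(βl) = 0.362
Z_in = Z_0·(Z_L + jZ_0·tanβl)/(Z_0 + jZ_L·tanβl) = 302 − j525 Ω
Γ_s = (Z_in − Z_s)/(Z_in + Z_s) = (252 − j525)/(352 − j525), |Γ_s| = 0.921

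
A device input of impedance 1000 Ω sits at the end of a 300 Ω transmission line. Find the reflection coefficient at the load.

Γ = 0.538

Γ = (Z_L − Z_0)/(Z_L + Z_0) = (1000 − 300)/(1000 + 300) = 700/1300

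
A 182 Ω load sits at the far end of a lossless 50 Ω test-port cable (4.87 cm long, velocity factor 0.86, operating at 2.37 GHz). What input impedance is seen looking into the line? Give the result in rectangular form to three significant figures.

Z_in ≈ 79.4 + j82.1 Ω

λ = v/f = 0.86·c / 2.37 GHz = 0.109 m
βl = 2π·l/λ = 2π × 0.447 = 161°
tan(βl) = tan(161°) = -0.343
Z_in = Z_0·(Z_L + jZ_0·tanβl)/(Z_0 + jZ_L·tanβl)
     = 50·(182 − j17.2)/(50 − j62.5)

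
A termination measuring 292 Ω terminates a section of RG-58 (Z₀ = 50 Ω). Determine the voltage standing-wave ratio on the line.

VSWR ≈ 5.84

Γ = (292 − 50)/(292 + 50) = 0.708
VSWR = (1 + 0.708)/(1 − 0.708)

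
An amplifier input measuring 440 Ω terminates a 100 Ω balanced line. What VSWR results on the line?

VSWR ≈ 4.4

For a purely resistive load, VSWR = R_L/Z_0 or Z_0/R_L (whichever > 1) = 440/100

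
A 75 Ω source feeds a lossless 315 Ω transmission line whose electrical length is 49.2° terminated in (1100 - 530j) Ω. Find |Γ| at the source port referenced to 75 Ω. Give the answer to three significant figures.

tan(βl) = 1.16
Z_in = Z_0·(Z_L + jZ_0·tanβl)/(Z_0 + jZ_L·tanβl) = 103 − j197 Ω
Γ_s = (Z_in − Z_s)/(Z_in + Z_s) = (27.8 − j197)/(178 − j197), |Γ_s| = 0.75

|Γ| ≈ 0.75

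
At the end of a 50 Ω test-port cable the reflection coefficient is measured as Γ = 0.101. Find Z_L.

Z_L = Z_0·(1 + Γ)/(1 − Γ) = 50·(1.1)/(0.899)

Z_L ≈ 61.2 Ω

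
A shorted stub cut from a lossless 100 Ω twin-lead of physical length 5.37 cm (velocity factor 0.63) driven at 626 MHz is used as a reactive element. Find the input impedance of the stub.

Z_in ≈ +j205 Ω

λ = v/f = 0.63·c / 626 MHz = 0.302 m
βl = 2π·l/λ = 2π × 0.178 = 64°
tan(βl) = 2.05
For a shorted stub, Z_in = jZ_0·tan(βl)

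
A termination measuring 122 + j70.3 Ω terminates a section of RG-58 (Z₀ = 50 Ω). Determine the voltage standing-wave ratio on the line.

Γ = (Z_L − Z_0)/(Z_L + Z_0) = (72 + j70.3)/(172 + j70.3)
|Γ| = 101/186 = 0.542
VSWR = (1 + |Γ|)/(1 − |Γ|) = 1.54/0.458

VSWR ≈ 3.36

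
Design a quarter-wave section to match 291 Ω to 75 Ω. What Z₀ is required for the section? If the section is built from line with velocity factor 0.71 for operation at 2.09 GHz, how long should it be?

Z_qwt = √(Z_0·R_L) = √(75 × 291) = √21820
λ = 0.71·c/f = 0.102 m, so l = λ/4 = 0.0255 m

Z_qwt ≈ 148 Ω; length ≈ 2.55 cm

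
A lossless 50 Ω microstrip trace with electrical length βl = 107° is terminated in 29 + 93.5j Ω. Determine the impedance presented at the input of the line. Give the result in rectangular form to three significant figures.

tan(βl) = tan(107°) = -3.27
Z_in = Z_0·(Z_L + jZ_0·tanβl)/(Z_0 + jZ_L·tanβl)
     = 50·(29 − j70)/(356 − j94.9)

Z_in ≈ 6.25 − j8.18 Ω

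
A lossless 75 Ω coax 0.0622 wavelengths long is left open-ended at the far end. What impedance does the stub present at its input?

βl = 2π × 0.0622 = 22.4°
tan(βl) = 0.412
For an open-ended stub, Z_in = −jZ_0·cot(βl) = −jZ_0/tan(βl)

Z_in ≈ −j182 Ω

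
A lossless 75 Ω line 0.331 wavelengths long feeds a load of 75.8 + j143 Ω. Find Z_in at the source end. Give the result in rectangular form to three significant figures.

βl = 2π × 0.331 = 119°
tan(βl) = tan(119°) = -1.79
Z_in = Z_0·(Z_L + jZ_0·tanβl)/(Z_0 + jZ_L·tanβl)
     = 75·(75.8 + j8.58)/(331 − j136)

Z_in ≈ 14 + j7.69 Ω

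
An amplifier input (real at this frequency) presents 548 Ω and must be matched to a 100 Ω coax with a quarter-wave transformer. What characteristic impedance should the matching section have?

Z_qwt ≈ 234 Ω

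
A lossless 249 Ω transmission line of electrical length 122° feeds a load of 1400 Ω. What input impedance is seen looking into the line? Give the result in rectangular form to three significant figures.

tan(βl) = tan(122°) = -1.6
Z_in = Z_0·(Z_L + jZ_0·tanβl)/(Z_0 + jZ_L·tanβl)
     = 249·(1400 − j398)/(249 − j2240)

Z_in ≈ 60.8 + j149 Ω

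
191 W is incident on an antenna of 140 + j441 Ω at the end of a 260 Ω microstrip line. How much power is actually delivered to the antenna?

|Γ| = |(-120 + j441)/(400 + j441)| = 0.768
|Γ|² = 0.589
P_refl = |Γ|²·P_inc = 113 W, P_del = (1 − |Γ|²)·P_inc = 78.5 W

P_delivered ≈ 78.5 W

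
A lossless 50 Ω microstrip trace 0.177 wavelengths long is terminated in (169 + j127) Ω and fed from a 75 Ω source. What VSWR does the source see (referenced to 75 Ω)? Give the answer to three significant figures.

VSWR ≈ 6.67

βl = 2π × 0.177 = 63.7°
tan(βl) = 2.03
Z_in = Z_0·(Z_L + jZ_0·tanβl)/(Z_0 + jZ_L·tanβl) = 13.5 − j32.8 Ω
Γ_s = (Z_in − Z_s)/(Z_in + Z_s) = (-61.5 − j32.8)/(88.5 − j32.8), |Γ_s| = 0.739
VSWR = (1 + |Γ_s|)/(1 − |Γ_s|)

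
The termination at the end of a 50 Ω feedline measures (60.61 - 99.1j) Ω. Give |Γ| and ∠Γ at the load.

Γ ≈ 0.671 ∠ -42°

Γ = (Z_L − Z_0)/(Z_L + Z_0) = (10.61 − j99.1)/(110.6 − j99.1)
|Γ| = 99.7/149 = 0.671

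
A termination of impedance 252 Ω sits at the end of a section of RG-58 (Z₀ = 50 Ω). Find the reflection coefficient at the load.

Γ = 0.669

Γ = (Z_L − Z_0)/(Z_L + Z_0) = (252 − 50)/(252 + 50) = 202/302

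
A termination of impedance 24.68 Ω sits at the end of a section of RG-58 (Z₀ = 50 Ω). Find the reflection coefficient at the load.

Γ = (Z_L − Z_0)/(Z_L + Z_0) = (24.68 − 50)/(24.68 + 50) = -25.32/74.68

Γ = -0.339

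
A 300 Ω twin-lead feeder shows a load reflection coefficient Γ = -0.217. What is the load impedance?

Z_L = Z_0·(1 + Γ)/(1 − Γ) = 300·(0.783)/(1.22)

Z_L ≈ 193 Ω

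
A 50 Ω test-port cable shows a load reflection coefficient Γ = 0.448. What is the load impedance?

Z_L ≈ 131 Ω

Z_L = Z_0·(1 + Γ)/(1 − Γ) = 50·(1.45)/(0.552)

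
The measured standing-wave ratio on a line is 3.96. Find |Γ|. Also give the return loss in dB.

|Γ| = (S − 1)/(S + 1) = (3.96 − 1)/(3.96 + 1) = 2.96/4.96
RL = −20·log₁₀|Γ| = −20·log₁₀(0.597)

|Γ| ≈ 0.597; return loss ≈ 4.48 dB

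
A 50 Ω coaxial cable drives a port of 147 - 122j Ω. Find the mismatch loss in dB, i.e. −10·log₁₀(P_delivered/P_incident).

Γ = (97 − j122)/(197 − j122), |Γ| = 0.673
|Γ|² = 0.452, so P_del/P_inc = 1 − |Γ|² = 0.548
ML = −10·log₁₀(1 − |Γ|²)

mismatch loss ≈ 2.62 dB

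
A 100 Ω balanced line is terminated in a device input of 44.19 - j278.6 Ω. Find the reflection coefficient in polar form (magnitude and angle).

Γ ≈ 0.906 ∠ -38.7°

Γ = (Z_L − Z_0)/(Z_L + Z_0) = (-55.81 − j278.6)/(144.2 − j278.6)
|Γ| = 284/314 = 0.906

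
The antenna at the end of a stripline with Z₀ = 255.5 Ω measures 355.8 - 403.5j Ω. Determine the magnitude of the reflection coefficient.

Γ = (Z_L − Z_0)/(Z_L + Z_0) = (100.3 − j403.5)/(611.3 − j403.5)
|Γ| = 416/732

|Γ| ≈ 0.568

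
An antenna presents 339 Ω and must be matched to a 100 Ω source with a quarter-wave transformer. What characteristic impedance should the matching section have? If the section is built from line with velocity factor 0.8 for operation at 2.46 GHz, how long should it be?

Z_qwt = √(Z_0·R_L) = √(100 × 339) = √33900
λ = 0.8·c/f = 0.0976 m, so l = λ/4 = 0.0244 m

Z_qwt ≈ 184 Ω; length ≈ 2.44 cm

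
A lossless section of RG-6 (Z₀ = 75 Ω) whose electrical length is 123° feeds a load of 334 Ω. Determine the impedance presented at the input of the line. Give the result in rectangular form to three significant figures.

tan(βl) = tan(123°) = -1.54
Z_in = Z_0·(Z_L + jZ_0·tanβl)/(Z_0 + jZ_L·tanβl)
     = 75·(334 − j115)/(75 − j514)

Z_in ≈ 23.4 + j45.3 Ω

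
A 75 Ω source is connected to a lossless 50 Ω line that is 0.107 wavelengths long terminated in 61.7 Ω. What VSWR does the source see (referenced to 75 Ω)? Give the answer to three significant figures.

VSWR ≈ 1.52

βl = 2π × 0.107 = 38.5°
tan(βl) = 0.796
Z_in = Z_0·(Z_L + jZ_0·tanβl)/(Z_0 + jZ_L·tanβl) = 51.3 − j10.6 Ω
Γ_s = (Z_in − Z_s)/(Z_in + Z_s) = (-23.7 − j10.6)/(126 − j10.6), |Γ_s| = 0.205
VSWR = (1 + |Γ_s|)/(1 − |Γ_s|)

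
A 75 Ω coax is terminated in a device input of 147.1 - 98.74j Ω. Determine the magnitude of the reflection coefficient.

Γ = (Z_L − Z_0)/(Z_L + Z_0) = (72.1 − j98.74)/(222.1 − j98.74)
|Γ| = 122/243

|Γ| ≈ 0.503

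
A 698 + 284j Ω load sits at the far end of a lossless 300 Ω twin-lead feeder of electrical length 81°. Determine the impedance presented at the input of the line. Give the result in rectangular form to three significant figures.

tan(βl) = tan(81°) = 6.31
Z_in = Z_0·(Z_L + jZ_0·tanβl)/(Z_0 + jZ_L·tanβl)
     = 300·(698 + j2180)/(-1490 + j4410)

Z_in ≈ 119 − j87.7 Ω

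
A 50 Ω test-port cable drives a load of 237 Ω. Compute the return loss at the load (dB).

Γ = (237 − 50)/(237 + 50) = 0.652
RL = −20·log₁₀|Γ| = −20·log₁₀(0.652)

RL ≈ 3.72 dB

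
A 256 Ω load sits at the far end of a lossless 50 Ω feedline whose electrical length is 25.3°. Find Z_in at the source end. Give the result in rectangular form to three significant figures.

Z_in ≈ 45.7 − j86.9 Ω

tan(βl) = tan(25.3°) = 0.473
Z_in = Z_0·(Z_L + jZ_0·tanβl)/(Z_0 + jZ_L·tanβl)
     = 50·(256 + j23.6)/(50 + j121)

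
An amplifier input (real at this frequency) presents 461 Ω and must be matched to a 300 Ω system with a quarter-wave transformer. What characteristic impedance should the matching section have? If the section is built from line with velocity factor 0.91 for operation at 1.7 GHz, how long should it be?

Z_qwt = √(Z_0·R_L) = √(300 × 461) = √138300
λ = 0.91·c/f = 0.161 m, so l = λ/4 = 0.0401 m

Z_qwt ≈ 372 Ω; length ≈ 4.01 cm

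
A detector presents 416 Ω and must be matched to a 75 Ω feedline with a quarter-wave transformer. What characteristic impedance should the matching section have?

Z_qwt ≈ 177 Ω

Z_qwt = √(Z_0·R_L) = √(75 × 416) = √31200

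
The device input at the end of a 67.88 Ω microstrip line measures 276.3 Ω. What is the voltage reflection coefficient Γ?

Γ = (Z_L − Z_0)/(Z_L + Z_0) = (276.3 − 67.88)/(276.3 + 67.88) = 208.4/344.2

Γ = 0.606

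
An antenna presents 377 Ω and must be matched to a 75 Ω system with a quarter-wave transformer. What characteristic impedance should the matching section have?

Z_qwt = √(Z_0·R_L) = √(75 × 377) = √28280

Z_qwt ≈ 168 Ω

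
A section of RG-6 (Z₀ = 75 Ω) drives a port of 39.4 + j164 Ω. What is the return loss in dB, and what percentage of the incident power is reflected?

RL ≈ 1.52 dB; 70.4% of incident power reflected

Γ = (-35.6 + j164)/(114.4 + j164), |Γ| = 0.839
RL = −20·log₁₀(0.839) = 1.52 dB
P_refl/P_inc = |Γ|² = 0.704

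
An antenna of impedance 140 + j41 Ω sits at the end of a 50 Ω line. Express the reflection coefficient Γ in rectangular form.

Γ = (Z_L − Z_0)/(Z_L + Z_0) = (90 + j41)/(190 + j41)

Γ ≈ 0.497 + j0.109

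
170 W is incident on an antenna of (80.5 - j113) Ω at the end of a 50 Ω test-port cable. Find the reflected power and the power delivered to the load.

|Γ| = |(30.5 − j113)/(130.5 − j113)| = 0.678
|Γ|² = 0.46
P_refl = |Γ|²·P_inc = 78.2 W, P_del = (1 − |Γ|²)·P_inc = 91.8 W

P_reflected ≈ 78.2 W; P_delivered ≈ 91.8 W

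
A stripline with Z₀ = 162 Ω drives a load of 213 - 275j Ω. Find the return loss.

RL ≈ 4.42 dB

Γ = (51 − j275)/(375 − j275), |Γ| = 0.601
RL = −20·log₁₀|Γ| = −20·log₁₀(0.601)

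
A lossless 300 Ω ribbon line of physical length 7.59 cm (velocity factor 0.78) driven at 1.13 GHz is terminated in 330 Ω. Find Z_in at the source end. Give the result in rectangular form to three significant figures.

Z_in ≈ 296 + j28.1 Ω

λ = v/f = 0.78·c / 1.13 GHz = 0.207 m
βl = 2π·l/λ = 2π × 0.367 = 132°
tan(βl) = tan(132°) = -1.11
Z_in = Z_0·(Z_L + jZ_0·tanβl)/(Z_0 + jZ_L·tanβl)
     = 300·(330 − j334)/(300 − j367)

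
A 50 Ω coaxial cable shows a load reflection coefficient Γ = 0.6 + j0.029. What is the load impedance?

Z_L ≈ 199 + j18 Ω

Z_L = Z_0·(1 + Γ)/(1 − Γ) = 50·(1.6 + j0.029)/(0.4 − j0.029)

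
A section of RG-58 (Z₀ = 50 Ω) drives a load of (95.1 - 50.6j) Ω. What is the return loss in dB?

Γ = (45.1 − j50.6)/(145.1 − j50.6), |Γ| = 0.441
RL = −20·log₁₀|Γ| = −20·log₁₀(0.441)

RL ≈ 7.11 dB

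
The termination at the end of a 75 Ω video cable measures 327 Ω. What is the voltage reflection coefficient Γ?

Γ = (Z_L − Z_0)/(Z_L + Z_0) = (327 − 75)/(327 + 75) = 252/402

Γ = 0.627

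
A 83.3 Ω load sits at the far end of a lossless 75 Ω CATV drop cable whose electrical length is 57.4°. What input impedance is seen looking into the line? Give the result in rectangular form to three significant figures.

Z_in ≈ 71.5 − j6.82 Ω

tan(βl) = tan(57.4°) = 1.56
Z_in = Z_0·(Z_L + jZ_0·tanβl)/(Z_0 + jZ_L·tanβl)
     = 75·(83.3 + j117)/(75 + j130)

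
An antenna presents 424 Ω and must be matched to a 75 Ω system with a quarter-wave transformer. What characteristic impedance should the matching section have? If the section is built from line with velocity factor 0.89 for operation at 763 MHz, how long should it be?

Z_qwt ≈ 178 Ω; length ≈ 8.75 cm

Z_qwt = √(Z_0·R_L) = √(75 × 424) = √31800
λ = 0.89·c/f = 0.35 m, so l = λ/4 = 0.0875 m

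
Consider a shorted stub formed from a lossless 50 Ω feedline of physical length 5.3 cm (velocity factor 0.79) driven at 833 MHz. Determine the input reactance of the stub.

X_in ≈ 118 Ω (inductive)

λ = v/f = 0.79·c / 833 MHz = 0.285 m
βl = 2π·l/λ = 2π × 0.186 = 67.1°
tan(βl) = 2.36
For a shorted stub, Z_in = jZ_0·tan(βl)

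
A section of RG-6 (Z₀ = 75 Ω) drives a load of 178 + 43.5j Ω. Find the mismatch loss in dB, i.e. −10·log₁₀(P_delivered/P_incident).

Γ = (103 + j43.5)/(253 + j43.5), |Γ| = 0.436
|Γ|² = 0.19, so P_del/P_inc = 1 − |Γ|² = 0.81
ML = −10·log₁₀(1 − |Γ|²)

mismatch loss ≈ 0.914 dB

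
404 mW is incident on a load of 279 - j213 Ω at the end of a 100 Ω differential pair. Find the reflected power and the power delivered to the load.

P_reflected ≈ 165 mW; P_delivered ≈ 239 mW

|Γ| = |(179 − j213)/(379 − j213)| = 0.64
|Γ|² = 0.41
P_refl = |Γ|²·P_inc = 165 mW, P_del = (1 − |Γ|²)·P_inc = 239 mW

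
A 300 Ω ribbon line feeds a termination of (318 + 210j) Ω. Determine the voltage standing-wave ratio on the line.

VSWR ≈ 1.95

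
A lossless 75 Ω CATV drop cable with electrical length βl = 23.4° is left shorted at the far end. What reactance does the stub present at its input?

tan(βl) = 0.433
For a shorted stub, Z_in = jZ_0·tan(βl)

X_in ≈ 32.5 Ω (inductive)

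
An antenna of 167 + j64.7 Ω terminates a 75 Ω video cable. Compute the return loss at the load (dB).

RL ≈ 6.96 dB

Γ = (92 + j64.7)/(242 + j64.7), |Γ| = 0.449
RL = −20·log₁₀|Γ| = −20·log₁₀(0.449)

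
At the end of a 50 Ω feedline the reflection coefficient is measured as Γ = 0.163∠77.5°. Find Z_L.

Z_L ≈ 50.9 + j16.6 Ω

Z_L = Z_0·(1 + Γ)/(1 − Γ) = 50·(1.04 + j0.159)/(0.965 − j0.159)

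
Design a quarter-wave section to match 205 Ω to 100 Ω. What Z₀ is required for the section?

Z_qwt = √(Z_0·R_L) = √(100 × 205) = √20500

Z_qwt ≈ 143 Ω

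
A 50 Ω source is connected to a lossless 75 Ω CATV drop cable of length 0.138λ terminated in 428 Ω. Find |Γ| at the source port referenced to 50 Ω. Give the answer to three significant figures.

βl = 2π × 0.138 = 49.7°
tan(βl) = 1.18
Z_in = Z_0·(Z_L + jZ_0·tanβl)/(Z_0 + jZ_L·tanβl) = 22.1 − j60.4 Ω
Γ_s = (Z_in − Z_s)/(Z_in + Z_s) = (-27.9 − j60.4)/(72.1 − j60.4), |Γ_s| = 0.707

|Γ| ≈ 0.707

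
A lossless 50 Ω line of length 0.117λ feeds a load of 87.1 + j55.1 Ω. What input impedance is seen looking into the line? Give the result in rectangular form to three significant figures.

βl = 2π × 0.117 = 42.1°
tan(βl) = tan(42.1°) = 0.904
Z_in = Z_0·(Z_L + jZ_0·tanβl)/(Z_0 + jZ_L·tanβl)
     = 50·(87.1 + j100)/(0.178 + j78.8)

Z_in ≈ 63.8 − j55.2 Ω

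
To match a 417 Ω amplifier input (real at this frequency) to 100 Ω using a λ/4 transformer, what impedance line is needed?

Z_qwt ≈ 204 Ω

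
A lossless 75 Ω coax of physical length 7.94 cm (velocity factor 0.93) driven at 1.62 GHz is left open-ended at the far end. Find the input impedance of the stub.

Z_in ≈ +j300 Ω

λ = v/f = 0.93·c / 1.62 GHz = 0.172 m
βl = 2π·l/λ = 2π × 0.461 = 166°
tan(βl) = -0.25
For an open-ended stub, Z_in = −jZ_0·cot(βl) = −jZ_0/tan(βl)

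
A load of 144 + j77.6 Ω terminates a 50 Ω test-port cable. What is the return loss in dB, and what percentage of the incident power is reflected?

RL ≈ 4.68 dB; 34% of incident power reflected

Γ = (94 + j77.6)/(194 + j77.6), |Γ| = 0.583
RL = −20·log₁₀(0.583) = 4.68 dB
P_refl/P_inc = |Γ|² = 0.34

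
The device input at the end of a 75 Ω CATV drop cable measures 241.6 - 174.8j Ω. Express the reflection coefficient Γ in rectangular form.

Γ ≈ 0.637 − j0.2

Γ = (Z_L − Z_0)/(Z_L + Z_0) = (166.6 − j174.8)/(316.6 − j174.8)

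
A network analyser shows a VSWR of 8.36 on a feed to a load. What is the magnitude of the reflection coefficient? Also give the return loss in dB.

|Γ| = (S − 1)/(S + 1) = (8.36 − 1)/(8.36 + 1) = 7.36/9.36
RL = −20·log₁₀|Γ| = −20·log₁₀(0.786)

|Γ| ≈ 0.786; return loss ≈ 2.09 dB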